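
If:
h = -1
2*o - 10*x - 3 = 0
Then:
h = -1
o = 5*x + 3/2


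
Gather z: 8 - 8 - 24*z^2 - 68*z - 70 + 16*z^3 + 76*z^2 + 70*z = 16*z^3 + 52*z^2 + 2*z - 70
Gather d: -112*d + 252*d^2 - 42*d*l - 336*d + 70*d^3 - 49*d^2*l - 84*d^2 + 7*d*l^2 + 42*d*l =70*d^3 + d^2*(168 - 49*l) + d*(7*l^2 - 448)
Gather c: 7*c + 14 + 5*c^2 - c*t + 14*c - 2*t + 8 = 5*c^2 + c*(21 - t) - 2*t + 22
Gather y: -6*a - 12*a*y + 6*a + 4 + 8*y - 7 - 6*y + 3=y*(2 - 12*a)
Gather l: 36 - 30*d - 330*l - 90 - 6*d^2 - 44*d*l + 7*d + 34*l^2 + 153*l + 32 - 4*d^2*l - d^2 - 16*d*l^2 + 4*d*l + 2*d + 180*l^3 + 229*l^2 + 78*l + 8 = -7*d^2 - 21*d + 180*l^3 + l^2*(263 - 16*d) + l*(-4*d^2 - 40*d - 99) - 14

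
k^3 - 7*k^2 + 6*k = k*(k - 6)*(k - 1)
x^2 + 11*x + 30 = (x + 5)*(x + 6)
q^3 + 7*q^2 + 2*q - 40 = (q - 2)*(q + 4)*(q + 5)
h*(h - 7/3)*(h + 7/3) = h^3 - 49*h/9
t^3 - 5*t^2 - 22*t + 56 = (t - 7)*(t - 2)*(t + 4)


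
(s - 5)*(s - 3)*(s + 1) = s^3 - 7*s^2 + 7*s + 15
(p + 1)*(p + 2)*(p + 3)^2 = p^4 + 9*p^3 + 29*p^2 + 39*p + 18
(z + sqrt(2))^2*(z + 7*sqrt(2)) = z^3 + 9*sqrt(2)*z^2 + 30*z + 14*sqrt(2)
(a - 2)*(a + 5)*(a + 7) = a^3 + 10*a^2 + 11*a - 70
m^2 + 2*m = m*(m + 2)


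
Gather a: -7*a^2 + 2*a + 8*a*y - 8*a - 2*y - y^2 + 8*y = -7*a^2 + a*(8*y - 6) - y^2 + 6*y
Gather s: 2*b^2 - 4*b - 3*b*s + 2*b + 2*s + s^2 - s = 2*b^2 - 2*b + s^2 + s*(1 - 3*b)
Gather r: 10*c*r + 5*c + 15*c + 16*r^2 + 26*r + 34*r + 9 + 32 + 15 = 20*c + 16*r^2 + r*(10*c + 60) + 56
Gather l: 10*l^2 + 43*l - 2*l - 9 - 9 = 10*l^2 + 41*l - 18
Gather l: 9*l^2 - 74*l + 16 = 9*l^2 - 74*l + 16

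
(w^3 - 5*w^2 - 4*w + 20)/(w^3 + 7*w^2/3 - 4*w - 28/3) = 3*(w - 5)/(3*w + 7)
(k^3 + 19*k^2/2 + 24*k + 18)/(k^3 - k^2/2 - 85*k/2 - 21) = (2*k^2 + 7*k + 6)/(2*k^2 - 13*k - 7)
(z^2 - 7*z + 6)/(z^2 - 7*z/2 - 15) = 2*(z - 1)/(2*z + 5)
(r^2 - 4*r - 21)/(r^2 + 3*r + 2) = (r^2 - 4*r - 21)/(r^2 + 3*r + 2)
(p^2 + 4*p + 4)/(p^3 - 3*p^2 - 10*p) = (p + 2)/(p*(p - 5))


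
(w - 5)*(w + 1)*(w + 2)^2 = w^4 - 17*w^2 - 36*w - 20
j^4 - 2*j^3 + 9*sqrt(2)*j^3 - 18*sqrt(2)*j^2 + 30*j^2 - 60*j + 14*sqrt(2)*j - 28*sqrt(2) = (j - 2)*(j + sqrt(2))^2*(j + 7*sqrt(2))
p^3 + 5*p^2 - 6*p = p*(p - 1)*(p + 6)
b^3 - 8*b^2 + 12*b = b*(b - 6)*(b - 2)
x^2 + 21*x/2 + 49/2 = (x + 7/2)*(x + 7)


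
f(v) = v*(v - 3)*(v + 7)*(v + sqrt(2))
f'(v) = v*(v - 3)*(v + 7) + v*(v - 3)*(v + sqrt(2)) + v*(v + 7)*(v + sqrt(2)) + (v - 3)*(v + 7)*(v + sqrt(2))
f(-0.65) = 11.51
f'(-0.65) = -3.99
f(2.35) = -53.76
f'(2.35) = 39.80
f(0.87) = -33.31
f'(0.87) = -41.47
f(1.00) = -38.63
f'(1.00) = -40.14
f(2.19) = -58.76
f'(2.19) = 23.01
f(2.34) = -54.15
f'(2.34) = 38.69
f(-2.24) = -46.14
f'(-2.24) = 75.58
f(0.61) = -22.46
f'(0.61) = -41.47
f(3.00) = 0.00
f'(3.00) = 132.43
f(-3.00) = -114.18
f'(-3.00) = 100.54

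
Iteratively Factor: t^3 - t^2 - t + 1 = (t - 1)*(t^2 - 1) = (t - 1)^2*(t + 1)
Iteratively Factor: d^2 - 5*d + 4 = (d - 1)*(d - 4)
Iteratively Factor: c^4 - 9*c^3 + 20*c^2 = (c - 5)*(c^3 - 4*c^2) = c*(c - 5)*(c^2 - 4*c) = c*(c - 5)*(c - 4)*(c)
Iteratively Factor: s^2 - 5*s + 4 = (s - 1)*(s - 4)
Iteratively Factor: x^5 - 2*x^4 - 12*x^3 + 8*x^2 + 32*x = (x - 2)*(x^4 - 12*x^2 - 16*x) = (x - 2)*(x + 2)*(x^3 - 2*x^2 - 8*x) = (x - 2)*(x + 2)^2*(x^2 - 4*x) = x*(x - 2)*(x + 2)^2*(x - 4)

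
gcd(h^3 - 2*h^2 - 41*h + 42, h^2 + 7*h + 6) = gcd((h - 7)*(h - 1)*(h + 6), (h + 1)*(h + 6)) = h + 6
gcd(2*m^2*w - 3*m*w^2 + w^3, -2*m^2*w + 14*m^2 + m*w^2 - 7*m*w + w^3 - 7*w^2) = -m + w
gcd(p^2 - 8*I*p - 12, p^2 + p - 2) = 1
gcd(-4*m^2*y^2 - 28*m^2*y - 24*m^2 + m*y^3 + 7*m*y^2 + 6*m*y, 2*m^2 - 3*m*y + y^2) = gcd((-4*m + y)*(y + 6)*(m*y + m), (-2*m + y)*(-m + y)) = 1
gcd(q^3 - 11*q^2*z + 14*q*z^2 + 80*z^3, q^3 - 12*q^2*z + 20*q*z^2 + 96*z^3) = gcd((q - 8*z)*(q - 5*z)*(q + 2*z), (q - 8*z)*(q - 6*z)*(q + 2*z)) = -q^2 + 6*q*z + 16*z^2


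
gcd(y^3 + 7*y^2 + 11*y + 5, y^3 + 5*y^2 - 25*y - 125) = y + 5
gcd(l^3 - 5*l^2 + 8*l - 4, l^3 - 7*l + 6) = l^2 - 3*l + 2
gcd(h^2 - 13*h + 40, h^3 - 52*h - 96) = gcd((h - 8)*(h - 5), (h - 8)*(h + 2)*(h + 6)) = h - 8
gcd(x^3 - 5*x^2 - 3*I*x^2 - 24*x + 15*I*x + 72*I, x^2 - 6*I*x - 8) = 1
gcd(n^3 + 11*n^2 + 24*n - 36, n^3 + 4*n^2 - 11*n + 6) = n^2 + 5*n - 6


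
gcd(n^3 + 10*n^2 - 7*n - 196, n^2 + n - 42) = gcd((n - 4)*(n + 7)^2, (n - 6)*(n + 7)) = n + 7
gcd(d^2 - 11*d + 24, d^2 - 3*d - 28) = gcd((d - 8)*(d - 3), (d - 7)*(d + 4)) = 1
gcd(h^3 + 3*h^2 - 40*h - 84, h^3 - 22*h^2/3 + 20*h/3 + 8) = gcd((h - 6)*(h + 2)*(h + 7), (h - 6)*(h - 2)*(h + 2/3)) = h - 6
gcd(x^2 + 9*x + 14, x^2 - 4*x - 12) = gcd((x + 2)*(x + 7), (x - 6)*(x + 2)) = x + 2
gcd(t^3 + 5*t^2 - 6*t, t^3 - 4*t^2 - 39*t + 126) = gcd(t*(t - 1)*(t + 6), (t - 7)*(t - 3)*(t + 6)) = t + 6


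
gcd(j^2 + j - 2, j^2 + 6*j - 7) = j - 1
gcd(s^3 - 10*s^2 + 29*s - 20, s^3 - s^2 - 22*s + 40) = s - 4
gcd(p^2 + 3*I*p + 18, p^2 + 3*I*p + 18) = p^2 + 3*I*p + 18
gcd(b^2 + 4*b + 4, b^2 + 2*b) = b + 2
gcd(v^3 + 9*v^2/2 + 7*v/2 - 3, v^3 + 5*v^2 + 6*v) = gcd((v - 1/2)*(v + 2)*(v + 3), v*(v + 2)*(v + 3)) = v^2 + 5*v + 6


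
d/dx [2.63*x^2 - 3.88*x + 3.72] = 5.26*x - 3.88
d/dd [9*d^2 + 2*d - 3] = 18*d + 2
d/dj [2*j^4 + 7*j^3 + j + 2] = 8*j^3 + 21*j^2 + 1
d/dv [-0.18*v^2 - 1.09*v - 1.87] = -0.36*v - 1.09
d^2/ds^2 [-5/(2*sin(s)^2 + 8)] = 5*(2*sin(s)^4 - 11*sin(s)^2 + 4)/(sin(s)^2 + 4)^3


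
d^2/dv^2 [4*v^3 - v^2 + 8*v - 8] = 24*v - 2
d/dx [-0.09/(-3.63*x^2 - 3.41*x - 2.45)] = (-0.6534*x - 0.3069)/(3.63*x^2 + 3.41*x + 2.45)^2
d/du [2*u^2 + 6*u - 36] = 4*u + 6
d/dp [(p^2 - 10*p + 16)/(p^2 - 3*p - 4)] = (7*p^2 - 40*p + 88)/(p^4 - 6*p^3 + p^2 + 24*p + 16)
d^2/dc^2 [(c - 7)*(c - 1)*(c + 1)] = 6*c - 14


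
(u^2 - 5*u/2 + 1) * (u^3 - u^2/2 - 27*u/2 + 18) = u^5 - 3*u^4 - 45*u^3/4 + 205*u^2/4 - 117*u/2 + 18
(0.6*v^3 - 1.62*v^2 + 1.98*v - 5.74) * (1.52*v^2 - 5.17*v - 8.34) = 0.912*v^5 - 5.5644*v^4 + 6.381*v^3 - 5.4506*v^2 + 13.1626*v + 47.8716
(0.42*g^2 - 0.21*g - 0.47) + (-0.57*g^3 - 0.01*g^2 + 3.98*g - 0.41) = -0.57*g^3 + 0.41*g^2 + 3.77*g - 0.88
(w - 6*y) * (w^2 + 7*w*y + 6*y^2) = w^3 + w^2*y - 36*w*y^2 - 36*y^3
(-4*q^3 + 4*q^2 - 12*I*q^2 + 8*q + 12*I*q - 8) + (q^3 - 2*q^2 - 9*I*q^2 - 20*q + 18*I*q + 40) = -3*q^3 + 2*q^2 - 21*I*q^2 - 12*q + 30*I*q + 32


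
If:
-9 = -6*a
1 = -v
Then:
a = 3/2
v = -1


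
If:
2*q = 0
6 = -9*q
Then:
No Solution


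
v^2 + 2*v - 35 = (v - 5)*(v + 7)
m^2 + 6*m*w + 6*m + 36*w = (m + 6)*(m + 6*w)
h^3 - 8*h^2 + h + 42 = (h - 7)*(h - 3)*(h + 2)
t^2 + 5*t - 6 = (t - 1)*(t + 6)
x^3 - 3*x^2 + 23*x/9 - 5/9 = (x - 5/3)*(x - 1)*(x - 1/3)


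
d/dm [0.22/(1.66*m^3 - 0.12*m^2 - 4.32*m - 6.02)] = (-1.0956*m^2 + 0.0528*m + 0.9504)/(-1.66*m^3 + 0.12*m^2 + 4.32*m + 6.02)^2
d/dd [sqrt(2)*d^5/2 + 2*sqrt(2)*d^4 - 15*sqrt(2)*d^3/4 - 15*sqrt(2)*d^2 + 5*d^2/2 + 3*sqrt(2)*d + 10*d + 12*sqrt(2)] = 5*sqrt(2)*d^4/2 + 8*sqrt(2)*d^3 - 45*sqrt(2)*d^2/4 - 30*sqrt(2)*d + 5*d + 3*sqrt(2) + 10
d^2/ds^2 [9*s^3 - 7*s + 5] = 54*s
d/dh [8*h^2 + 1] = 16*h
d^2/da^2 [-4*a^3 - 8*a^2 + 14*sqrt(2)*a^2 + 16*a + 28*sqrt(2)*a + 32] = -24*a - 16 + 28*sqrt(2)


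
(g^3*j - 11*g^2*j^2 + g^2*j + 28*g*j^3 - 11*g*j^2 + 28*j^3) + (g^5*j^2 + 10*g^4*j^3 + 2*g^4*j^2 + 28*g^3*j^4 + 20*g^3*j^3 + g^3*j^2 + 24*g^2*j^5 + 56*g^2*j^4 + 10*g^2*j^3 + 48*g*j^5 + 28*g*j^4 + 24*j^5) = g^5*j^2 + 10*g^4*j^3 + 2*g^4*j^2 + 28*g^3*j^4 + 20*g^3*j^3 + g^3*j^2 + g^3*j + 24*g^2*j^5 + 56*g^2*j^4 + 10*g^2*j^3 - 11*g^2*j^2 + g^2*j + 48*g*j^5 + 28*g*j^4 + 28*g*j^3 - 11*g*j^2 + 24*j^5 + 28*j^3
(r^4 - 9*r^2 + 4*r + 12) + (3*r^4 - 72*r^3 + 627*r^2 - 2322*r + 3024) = 4*r^4 - 72*r^3 + 618*r^2 - 2318*r + 3036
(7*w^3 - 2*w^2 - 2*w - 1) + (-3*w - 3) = 7*w^3 - 2*w^2 - 5*w - 4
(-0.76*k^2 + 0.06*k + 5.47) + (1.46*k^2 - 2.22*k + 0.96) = 0.7*k^2 - 2.16*k + 6.43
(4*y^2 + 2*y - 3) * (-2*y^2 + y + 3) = -8*y^4 + 20*y^2 + 3*y - 9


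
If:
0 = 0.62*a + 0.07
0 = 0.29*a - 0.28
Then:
No Solution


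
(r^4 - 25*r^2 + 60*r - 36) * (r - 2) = r^5 - 2*r^4 - 25*r^3 + 110*r^2 - 156*r + 72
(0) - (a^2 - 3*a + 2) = -a^2 + 3*a - 2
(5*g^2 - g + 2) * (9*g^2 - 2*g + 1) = 45*g^4 - 19*g^3 + 25*g^2 - 5*g + 2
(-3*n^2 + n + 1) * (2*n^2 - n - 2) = -6*n^4 + 5*n^3 + 7*n^2 - 3*n - 2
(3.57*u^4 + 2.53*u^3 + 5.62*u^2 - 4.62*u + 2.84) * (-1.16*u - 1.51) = -4.1412*u^5 - 8.3255*u^4 - 10.3395*u^3 - 3.127*u^2 + 3.6818*u - 4.2884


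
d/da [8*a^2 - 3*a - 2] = 16*a - 3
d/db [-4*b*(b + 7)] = -8*b - 28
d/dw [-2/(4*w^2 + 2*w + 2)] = (4*w + 1)/(2*w^2 + w + 1)^2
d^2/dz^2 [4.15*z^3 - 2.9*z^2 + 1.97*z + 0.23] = 24.9*z - 5.8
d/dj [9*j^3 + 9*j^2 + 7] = 9*j*(3*j + 2)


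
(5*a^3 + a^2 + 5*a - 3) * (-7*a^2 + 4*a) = -35*a^5 + 13*a^4 - 31*a^3 + 41*a^2 - 12*a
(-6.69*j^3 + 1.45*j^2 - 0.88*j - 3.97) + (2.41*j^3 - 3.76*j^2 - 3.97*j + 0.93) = -4.28*j^3 - 2.31*j^2 - 4.85*j - 3.04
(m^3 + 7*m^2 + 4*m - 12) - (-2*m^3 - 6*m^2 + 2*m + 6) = 3*m^3 + 13*m^2 + 2*m - 18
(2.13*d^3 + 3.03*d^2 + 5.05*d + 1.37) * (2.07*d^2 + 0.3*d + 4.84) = 4.4091*d^5 + 6.9111*d^4 + 21.6717*d^3 + 19.0161*d^2 + 24.853*d + 6.6308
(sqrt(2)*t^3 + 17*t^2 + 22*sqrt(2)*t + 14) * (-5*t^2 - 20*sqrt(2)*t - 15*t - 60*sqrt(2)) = -5*sqrt(2)*t^5 - 125*t^4 - 15*sqrt(2)*t^4 - 450*sqrt(2)*t^3 - 375*t^3 - 1350*sqrt(2)*t^2 - 950*t^2 - 2850*t - 280*sqrt(2)*t - 840*sqrt(2)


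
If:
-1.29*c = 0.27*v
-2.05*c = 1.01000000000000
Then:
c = -0.49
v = 2.35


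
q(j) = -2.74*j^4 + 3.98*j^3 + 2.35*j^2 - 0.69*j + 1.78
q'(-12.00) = 20601.15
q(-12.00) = -63345.62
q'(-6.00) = 2768.31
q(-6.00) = -4320.20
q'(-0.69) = 5.35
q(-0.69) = 1.45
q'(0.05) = -0.43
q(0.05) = 1.75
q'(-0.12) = -1.06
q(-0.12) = 1.89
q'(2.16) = -45.28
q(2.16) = -8.28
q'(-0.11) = -1.05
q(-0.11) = 1.88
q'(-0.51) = 1.47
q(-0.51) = 2.03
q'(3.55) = -323.87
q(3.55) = -228.17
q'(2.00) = -31.21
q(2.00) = -2.20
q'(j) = -10.96*j^3 + 11.94*j^2 + 4.7*j - 0.69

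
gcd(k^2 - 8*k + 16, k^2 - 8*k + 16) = k^2 - 8*k + 16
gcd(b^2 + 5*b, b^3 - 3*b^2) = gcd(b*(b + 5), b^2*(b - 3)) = b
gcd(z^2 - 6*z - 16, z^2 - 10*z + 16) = z - 8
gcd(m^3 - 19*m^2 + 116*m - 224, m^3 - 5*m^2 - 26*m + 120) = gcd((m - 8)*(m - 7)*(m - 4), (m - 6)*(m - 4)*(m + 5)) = m - 4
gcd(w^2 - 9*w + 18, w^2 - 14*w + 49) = 1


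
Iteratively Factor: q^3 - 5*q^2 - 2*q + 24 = (q + 2)*(q^2 - 7*q + 12) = (q - 4)*(q + 2)*(q - 3)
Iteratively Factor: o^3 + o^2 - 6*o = (o)*(o^2 + o - 6) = o*(o - 2)*(o + 3)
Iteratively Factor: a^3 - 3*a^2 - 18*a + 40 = (a - 5)*(a^2 + 2*a - 8) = (a - 5)*(a + 4)*(a - 2)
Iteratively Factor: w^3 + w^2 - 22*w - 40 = (w + 4)*(w^2 - 3*w - 10) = (w - 5)*(w + 4)*(w + 2)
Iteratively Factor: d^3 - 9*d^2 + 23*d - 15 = (d - 3)*(d^2 - 6*d + 5) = (d - 3)*(d - 1)*(d - 5)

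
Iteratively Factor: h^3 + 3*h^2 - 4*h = (h)*(h^2 + 3*h - 4) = h*(h + 4)*(h - 1)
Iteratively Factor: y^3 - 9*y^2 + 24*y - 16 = (y - 4)*(y^2 - 5*y + 4) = (y - 4)^2*(y - 1)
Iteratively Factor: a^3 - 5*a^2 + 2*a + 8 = (a - 2)*(a^2 - 3*a - 4) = (a - 4)*(a - 2)*(a + 1)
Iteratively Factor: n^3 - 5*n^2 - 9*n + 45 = (n + 3)*(n^2 - 8*n + 15) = (n - 3)*(n + 3)*(n - 5)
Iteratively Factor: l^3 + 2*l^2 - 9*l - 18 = (l + 3)*(l^2 - l - 6) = (l - 3)*(l + 3)*(l + 2)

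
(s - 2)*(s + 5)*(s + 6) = s^3 + 9*s^2 + 8*s - 60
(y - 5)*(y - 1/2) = y^2 - 11*y/2 + 5/2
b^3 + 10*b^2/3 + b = b*(b + 1/3)*(b + 3)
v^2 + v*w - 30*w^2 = (v - 5*w)*(v + 6*w)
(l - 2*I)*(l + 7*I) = l^2 + 5*I*l + 14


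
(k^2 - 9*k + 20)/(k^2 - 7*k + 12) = (k - 5)/(k - 3)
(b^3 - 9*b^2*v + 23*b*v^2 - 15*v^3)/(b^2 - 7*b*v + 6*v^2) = (-b^2 + 8*b*v - 15*v^2)/(-b + 6*v)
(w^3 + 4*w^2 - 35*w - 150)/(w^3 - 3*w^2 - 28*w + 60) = (w + 5)/(w - 2)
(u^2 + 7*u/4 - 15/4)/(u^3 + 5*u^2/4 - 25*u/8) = 2*(u + 3)/(u*(2*u + 5))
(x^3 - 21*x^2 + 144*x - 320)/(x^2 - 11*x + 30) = (x^2 - 16*x + 64)/(x - 6)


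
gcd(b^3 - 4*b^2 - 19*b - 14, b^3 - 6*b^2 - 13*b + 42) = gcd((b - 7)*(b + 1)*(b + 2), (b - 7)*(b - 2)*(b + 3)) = b - 7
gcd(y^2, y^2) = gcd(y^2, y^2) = y^2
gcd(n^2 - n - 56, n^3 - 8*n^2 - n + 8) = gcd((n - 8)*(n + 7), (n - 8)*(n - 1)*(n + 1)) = n - 8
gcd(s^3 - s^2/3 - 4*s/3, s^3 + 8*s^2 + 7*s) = s^2 + s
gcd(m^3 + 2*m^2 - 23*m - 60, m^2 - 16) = m + 4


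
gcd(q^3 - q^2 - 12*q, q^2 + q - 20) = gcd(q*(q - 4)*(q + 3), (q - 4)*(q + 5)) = q - 4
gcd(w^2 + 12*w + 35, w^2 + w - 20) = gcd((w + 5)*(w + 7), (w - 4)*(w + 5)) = w + 5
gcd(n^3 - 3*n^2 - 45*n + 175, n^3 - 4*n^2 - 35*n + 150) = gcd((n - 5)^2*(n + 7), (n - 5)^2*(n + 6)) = n^2 - 10*n + 25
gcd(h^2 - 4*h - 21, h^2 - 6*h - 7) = h - 7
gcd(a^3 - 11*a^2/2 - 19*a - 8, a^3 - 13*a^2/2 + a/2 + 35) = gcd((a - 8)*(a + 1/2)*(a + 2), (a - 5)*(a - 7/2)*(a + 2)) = a + 2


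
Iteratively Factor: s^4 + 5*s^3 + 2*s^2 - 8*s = (s + 2)*(s^3 + 3*s^2 - 4*s) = (s + 2)*(s + 4)*(s^2 - s) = s*(s + 2)*(s + 4)*(s - 1)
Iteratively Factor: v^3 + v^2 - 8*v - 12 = (v + 2)*(v^2 - v - 6) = (v + 2)^2*(v - 3)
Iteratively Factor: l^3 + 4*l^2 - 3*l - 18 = (l + 3)*(l^2 + l - 6) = (l + 3)^2*(l - 2)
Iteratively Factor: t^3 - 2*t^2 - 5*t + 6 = (t - 3)*(t^2 + t - 2) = (t - 3)*(t - 1)*(t + 2)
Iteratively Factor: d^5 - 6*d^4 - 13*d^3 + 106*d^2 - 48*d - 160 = (d - 2)*(d^4 - 4*d^3 - 21*d^2 + 64*d + 80) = (d - 5)*(d - 2)*(d^3 + d^2 - 16*d - 16) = (d - 5)*(d - 2)*(d + 1)*(d^2 - 16) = (d - 5)*(d - 2)*(d + 1)*(d + 4)*(d - 4)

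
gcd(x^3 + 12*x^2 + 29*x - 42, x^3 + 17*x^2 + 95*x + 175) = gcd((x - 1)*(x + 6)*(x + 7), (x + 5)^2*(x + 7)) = x + 7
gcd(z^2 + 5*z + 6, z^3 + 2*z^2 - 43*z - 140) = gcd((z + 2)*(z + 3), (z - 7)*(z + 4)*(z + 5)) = 1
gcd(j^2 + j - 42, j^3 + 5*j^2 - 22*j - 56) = j + 7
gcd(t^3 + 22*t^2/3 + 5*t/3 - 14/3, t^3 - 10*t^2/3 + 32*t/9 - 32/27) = t - 2/3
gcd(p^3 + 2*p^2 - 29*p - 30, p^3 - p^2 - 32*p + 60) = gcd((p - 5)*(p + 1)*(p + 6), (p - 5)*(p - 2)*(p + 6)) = p^2 + p - 30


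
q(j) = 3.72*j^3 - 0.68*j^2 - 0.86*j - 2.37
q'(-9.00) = 915.34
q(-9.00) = -2761.59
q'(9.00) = 890.86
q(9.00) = 2646.69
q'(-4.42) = 223.18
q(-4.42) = -333.08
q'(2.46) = 63.33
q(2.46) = 46.78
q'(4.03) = 174.91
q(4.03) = 226.60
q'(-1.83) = 39.00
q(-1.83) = -25.87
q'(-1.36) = 21.63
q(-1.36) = -11.82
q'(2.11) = 45.96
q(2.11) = 27.73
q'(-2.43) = 68.34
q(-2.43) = -57.67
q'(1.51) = 22.53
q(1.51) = 7.59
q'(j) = 11.16*j^2 - 1.36*j - 0.86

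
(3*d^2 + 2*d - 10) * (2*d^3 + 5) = 6*d^5 + 4*d^4 - 20*d^3 + 15*d^2 + 10*d - 50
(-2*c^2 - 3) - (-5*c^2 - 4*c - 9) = 3*c^2 + 4*c + 6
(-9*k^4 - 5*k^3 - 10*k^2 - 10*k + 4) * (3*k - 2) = -27*k^5 + 3*k^4 - 20*k^3 - 10*k^2 + 32*k - 8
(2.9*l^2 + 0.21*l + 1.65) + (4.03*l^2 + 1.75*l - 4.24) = 6.93*l^2 + 1.96*l - 2.59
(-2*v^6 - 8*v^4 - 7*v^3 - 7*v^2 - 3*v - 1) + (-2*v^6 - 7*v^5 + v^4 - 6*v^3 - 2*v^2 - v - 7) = -4*v^6 - 7*v^5 - 7*v^4 - 13*v^3 - 9*v^2 - 4*v - 8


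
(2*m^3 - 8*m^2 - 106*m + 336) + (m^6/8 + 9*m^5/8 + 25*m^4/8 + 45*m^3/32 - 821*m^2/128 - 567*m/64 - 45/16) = m^6/8 + 9*m^5/8 + 25*m^4/8 + 109*m^3/32 - 1845*m^2/128 - 7351*m/64 + 5331/16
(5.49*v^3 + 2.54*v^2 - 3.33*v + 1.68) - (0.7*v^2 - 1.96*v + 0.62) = 5.49*v^3 + 1.84*v^2 - 1.37*v + 1.06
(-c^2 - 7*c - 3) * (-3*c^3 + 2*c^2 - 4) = 3*c^5 + 19*c^4 - 5*c^3 - 2*c^2 + 28*c + 12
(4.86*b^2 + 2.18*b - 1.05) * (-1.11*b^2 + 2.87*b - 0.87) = -5.3946*b^4 + 11.5284*b^3 + 3.1939*b^2 - 4.9101*b + 0.9135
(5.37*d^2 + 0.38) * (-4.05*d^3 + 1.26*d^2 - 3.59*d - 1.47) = -21.7485*d^5 + 6.7662*d^4 - 20.8173*d^3 - 7.4151*d^2 - 1.3642*d - 0.5586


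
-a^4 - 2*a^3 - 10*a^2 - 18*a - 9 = (a - 3*I)*(a + 3*I)*(I*a + I)^2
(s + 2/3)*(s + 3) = s^2 + 11*s/3 + 2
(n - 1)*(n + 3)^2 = n^3 + 5*n^2 + 3*n - 9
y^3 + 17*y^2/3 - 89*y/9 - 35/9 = (y - 5/3)*(y + 1/3)*(y + 7)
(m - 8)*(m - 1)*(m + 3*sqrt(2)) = m^3 - 9*m^2 + 3*sqrt(2)*m^2 - 27*sqrt(2)*m + 8*m + 24*sqrt(2)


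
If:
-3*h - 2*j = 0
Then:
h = -2*j/3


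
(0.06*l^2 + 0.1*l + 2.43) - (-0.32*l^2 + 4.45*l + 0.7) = 0.38*l^2 - 4.35*l + 1.73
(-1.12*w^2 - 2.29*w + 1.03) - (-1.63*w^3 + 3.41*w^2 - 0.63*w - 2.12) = 1.63*w^3 - 4.53*w^2 - 1.66*w + 3.15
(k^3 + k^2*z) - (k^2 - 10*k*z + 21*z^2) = k^3 + k^2*z - k^2 + 10*k*z - 21*z^2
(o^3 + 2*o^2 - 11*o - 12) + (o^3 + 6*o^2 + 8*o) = 2*o^3 + 8*o^2 - 3*o - 12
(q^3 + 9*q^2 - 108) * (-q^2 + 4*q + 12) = -q^5 - 5*q^4 + 48*q^3 + 216*q^2 - 432*q - 1296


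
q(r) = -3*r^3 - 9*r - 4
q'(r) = -9*r^2 - 9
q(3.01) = -112.90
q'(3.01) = -90.54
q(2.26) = -58.97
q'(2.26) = -54.97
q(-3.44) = 149.08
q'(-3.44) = -115.50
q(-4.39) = 289.32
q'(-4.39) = -182.45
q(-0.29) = -1.32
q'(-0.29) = -9.76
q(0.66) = -10.80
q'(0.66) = -12.92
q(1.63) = -31.66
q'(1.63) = -32.91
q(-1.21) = 12.20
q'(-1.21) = -22.18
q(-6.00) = 698.00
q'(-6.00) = -333.00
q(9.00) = -2272.00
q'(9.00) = -738.00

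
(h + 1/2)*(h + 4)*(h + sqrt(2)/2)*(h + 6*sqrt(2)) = h^4 + 9*h^3/2 + 13*sqrt(2)*h^3/2 + 8*h^2 + 117*sqrt(2)*h^2/4 + 13*sqrt(2)*h + 27*h + 12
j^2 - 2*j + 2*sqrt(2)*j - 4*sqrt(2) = (j - 2)*(j + 2*sqrt(2))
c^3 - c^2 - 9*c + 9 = (c - 3)*(c - 1)*(c + 3)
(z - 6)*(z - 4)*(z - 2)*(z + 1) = z^4 - 11*z^3 + 32*z^2 - 4*z - 48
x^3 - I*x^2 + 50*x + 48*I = (x - 8*I)*(x + I)*(x + 6*I)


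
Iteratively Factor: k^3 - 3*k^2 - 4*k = (k)*(k^2 - 3*k - 4) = k*(k + 1)*(k - 4)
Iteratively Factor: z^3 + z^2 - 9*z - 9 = (z - 3)*(z^2 + 4*z + 3) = (z - 3)*(z + 3)*(z + 1)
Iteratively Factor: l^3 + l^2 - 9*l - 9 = (l + 1)*(l^2 - 9) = (l - 3)*(l + 1)*(l + 3)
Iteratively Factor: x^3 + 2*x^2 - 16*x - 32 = (x - 4)*(x^2 + 6*x + 8) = (x - 4)*(x + 2)*(x + 4)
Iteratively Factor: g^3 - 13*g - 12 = (g + 3)*(g^2 - 3*g - 4) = (g - 4)*(g + 3)*(g + 1)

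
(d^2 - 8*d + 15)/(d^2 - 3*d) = (d - 5)/d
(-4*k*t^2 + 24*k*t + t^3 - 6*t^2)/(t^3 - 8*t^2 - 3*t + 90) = t*(-4*k + t)/(t^2 - 2*t - 15)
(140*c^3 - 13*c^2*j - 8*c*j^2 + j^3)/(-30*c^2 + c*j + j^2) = (-28*c^2 - 3*c*j + j^2)/(6*c + j)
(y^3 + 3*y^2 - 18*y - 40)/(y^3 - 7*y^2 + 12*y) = (y^2 + 7*y + 10)/(y*(y - 3))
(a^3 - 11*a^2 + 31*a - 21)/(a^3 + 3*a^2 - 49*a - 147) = (a^2 - 4*a + 3)/(a^2 + 10*a + 21)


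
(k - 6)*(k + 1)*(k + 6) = k^3 + k^2 - 36*k - 36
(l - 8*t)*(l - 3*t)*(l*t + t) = l^3*t - 11*l^2*t^2 + l^2*t + 24*l*t^3 - 11*l*t^2 + 24*t^3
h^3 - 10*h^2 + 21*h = h*(h - 7)*(h - 3)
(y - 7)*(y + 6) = y^2 - y - 42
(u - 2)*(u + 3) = u^2 + u - 6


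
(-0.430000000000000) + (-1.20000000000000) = -1.63000000000000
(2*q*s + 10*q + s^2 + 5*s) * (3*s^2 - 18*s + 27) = 6*q*s^3 - 6*q*s^2 - 126*q*s + 270*q + 3*s^4 - 3*s^3 - 63*s^2 + 135*s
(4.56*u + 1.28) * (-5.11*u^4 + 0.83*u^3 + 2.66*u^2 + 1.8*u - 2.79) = -23.3016*u^5 - 2.756*u^4 + 13.192*u^3 + 11.6128*u^2 - 10.4184*u - 3.5712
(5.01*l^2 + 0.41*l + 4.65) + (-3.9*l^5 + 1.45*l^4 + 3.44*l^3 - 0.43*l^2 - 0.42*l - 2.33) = -3.9*l^5 + 1.45*l^4 + 3.44*l^3 + 4.58*l^2 - 0.01*l + 2.32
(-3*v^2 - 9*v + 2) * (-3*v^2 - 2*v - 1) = 9*v^4 + 33*v^3 + 15*v^2 + 5*v - 2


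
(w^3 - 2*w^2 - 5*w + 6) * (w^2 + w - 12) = w^5 - w^4 - 19*w^3 + 25*w^2 + 66*w - 72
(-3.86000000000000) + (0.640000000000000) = -3.22000000000000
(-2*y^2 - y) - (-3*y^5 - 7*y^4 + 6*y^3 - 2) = 3*y^5 + 7*y^4 - 6*y^3 - 2*y^2 - y + 2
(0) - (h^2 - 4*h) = -h^2 + 4*h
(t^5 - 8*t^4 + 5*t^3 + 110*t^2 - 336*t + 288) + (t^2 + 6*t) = t^5 - 8*t^4 + 5*t^3 + 111*t^2 - 330*t + 288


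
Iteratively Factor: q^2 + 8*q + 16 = (q + 4)*(q + 4)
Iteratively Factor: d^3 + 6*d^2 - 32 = (d - 2)*(d^2 + 8*d + 16) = (d - 2)*(d + 4)*(d + 4)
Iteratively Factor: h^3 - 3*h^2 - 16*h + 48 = (h + 4)*(h^2 - 7*h + 12) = (h - 4)*(h + 4)*(h - 3)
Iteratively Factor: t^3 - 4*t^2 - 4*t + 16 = (t - 4)*(t^2 - 4) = (t - 4)*(t + 2)*(t - 2)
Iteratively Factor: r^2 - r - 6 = (r - 3)*(r + 2)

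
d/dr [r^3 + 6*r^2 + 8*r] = 3*r^2 + 12*r + 8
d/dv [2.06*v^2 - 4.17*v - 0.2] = 4.12*v - 4.17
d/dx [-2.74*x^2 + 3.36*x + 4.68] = 3.36 - 5.48*x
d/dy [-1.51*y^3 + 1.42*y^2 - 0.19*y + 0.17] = -4.53*y^2 + 2.84*y - 0.19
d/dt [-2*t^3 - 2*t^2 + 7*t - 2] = -6*t^2 - 4*t + 7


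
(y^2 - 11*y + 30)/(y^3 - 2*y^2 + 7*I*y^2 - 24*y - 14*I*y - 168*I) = (y - 5)/(y^2 + y*(4 + 7*I) + 28*I)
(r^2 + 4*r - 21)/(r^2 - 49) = (r - 3)/(r - 7)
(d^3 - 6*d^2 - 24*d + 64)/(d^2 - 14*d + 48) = (d^2 + 2*d - 8)/(d - 6)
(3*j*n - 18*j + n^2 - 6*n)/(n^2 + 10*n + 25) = (3*j*n - 18*j + n^2 - 6*n)/(n^2 + 10*n + 25)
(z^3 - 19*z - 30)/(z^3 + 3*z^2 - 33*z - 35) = (z^2 + 5*z + 6)/(z^2 + 8*z + 7)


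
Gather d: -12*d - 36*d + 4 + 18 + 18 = 40 - 48*d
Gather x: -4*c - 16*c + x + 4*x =-20*c + 5*x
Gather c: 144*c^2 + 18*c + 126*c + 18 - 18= 144*c^2 + 144*c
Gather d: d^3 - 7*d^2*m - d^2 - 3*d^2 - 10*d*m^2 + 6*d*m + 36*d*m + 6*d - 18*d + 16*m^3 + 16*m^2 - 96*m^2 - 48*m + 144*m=d^3 + d^2*(-7*m - 4) + d*(-10*m^2 + 42*m - 12) + 16*m^3 - 80*m^2 + 96*m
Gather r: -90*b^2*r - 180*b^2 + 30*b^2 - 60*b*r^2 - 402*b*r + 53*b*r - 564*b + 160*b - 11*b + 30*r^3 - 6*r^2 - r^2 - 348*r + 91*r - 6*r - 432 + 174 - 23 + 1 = -150*b^2 - 415*b + 30*r^3 + r^2*(-60*b - 7) + r*(-90*b^2 - 349*b - 263) - 280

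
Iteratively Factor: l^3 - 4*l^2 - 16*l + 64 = (l + 4)*(l^2 - 8*l + 16) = (l - 4)*(l + 4)*(l - 4)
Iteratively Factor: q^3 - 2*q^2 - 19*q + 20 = (q - 5)*(q^2 + 3*q - 4) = (q - 5)*(q - 1)*(q + 4)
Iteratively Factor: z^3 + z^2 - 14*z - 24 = (z + 3)*(z^2 - 2*z - 8) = (z - 4)*(z + 3)*(z + 2)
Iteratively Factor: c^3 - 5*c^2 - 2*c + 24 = (c - 3)*(c^2 - 2*c - 8) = (c - 4)*(c - 3)*(c + 2)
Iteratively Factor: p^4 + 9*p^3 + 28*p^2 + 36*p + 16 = (p + 1)*(p^3 + 8*p^2 + 20*p + 16) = (p + 1)*(p + 2)*(p^2 + 6*p + 8) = (p + 1)*(p + 2)^2*(p + 4)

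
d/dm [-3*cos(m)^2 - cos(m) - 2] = (6*cos(m) + 1)*sin(m)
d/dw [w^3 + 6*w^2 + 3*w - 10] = 3*w^2 + 12*w + 3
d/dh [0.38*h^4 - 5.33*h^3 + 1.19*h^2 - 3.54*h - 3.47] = 1.52*h^3 - 15.99*h^2 + 2.38*h - 3.54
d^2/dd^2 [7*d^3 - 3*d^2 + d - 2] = 42*d - 6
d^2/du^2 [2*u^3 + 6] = 12*u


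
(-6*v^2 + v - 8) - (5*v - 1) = -6*v^2 - 4*v - 7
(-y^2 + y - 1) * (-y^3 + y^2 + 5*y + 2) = y^5 - 2*y^4 - 3*y^3 + 2*y^2 - 3*y - 2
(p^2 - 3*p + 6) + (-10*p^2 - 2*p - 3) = -9*p^2 - 5*p + 3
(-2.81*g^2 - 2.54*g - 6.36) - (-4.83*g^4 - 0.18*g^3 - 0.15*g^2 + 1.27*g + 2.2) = 4.83*g^4 + 0.18*g^3 - 2.66*g^2 - 3.81*g - 8.56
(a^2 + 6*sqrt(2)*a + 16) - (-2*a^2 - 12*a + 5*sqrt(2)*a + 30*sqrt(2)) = 3*a^2 + sqrt(2)*a + 12*a - 30*sqrt(2) + 16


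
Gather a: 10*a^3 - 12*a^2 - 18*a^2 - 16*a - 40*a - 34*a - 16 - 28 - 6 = 10*a^3 - 30*a^2 - 90*a - 50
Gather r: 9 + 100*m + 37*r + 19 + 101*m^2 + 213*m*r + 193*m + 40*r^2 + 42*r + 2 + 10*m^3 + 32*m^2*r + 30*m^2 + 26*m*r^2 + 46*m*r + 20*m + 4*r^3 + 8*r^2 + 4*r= 10*m^3 + 131*m^2 + 313*m + 4*r^3 + r^2*(26*m + 48) + r*(32*m^2 + 259*m + 83) + 30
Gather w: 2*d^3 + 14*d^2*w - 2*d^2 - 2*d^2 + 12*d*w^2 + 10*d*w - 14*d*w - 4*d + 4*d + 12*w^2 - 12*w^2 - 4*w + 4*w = 2*d^3 - 4*d^2 + 12*d*w^2 + w*(14*d^2 - 4*d)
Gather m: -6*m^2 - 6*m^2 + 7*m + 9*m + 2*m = -12*m^2 + 18*m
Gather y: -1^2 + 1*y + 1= y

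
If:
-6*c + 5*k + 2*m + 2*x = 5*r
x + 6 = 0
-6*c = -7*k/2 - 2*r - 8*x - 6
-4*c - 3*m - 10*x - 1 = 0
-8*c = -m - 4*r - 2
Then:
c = 3637/516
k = 6881/387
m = 3974/387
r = 8537/774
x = -6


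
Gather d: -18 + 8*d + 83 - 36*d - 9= 56 - 28*d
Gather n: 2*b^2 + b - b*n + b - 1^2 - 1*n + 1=2*b^2 + 2*b + n*(-b - 1)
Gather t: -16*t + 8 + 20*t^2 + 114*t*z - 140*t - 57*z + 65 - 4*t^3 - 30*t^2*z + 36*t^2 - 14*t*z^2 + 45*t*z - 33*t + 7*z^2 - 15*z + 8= -4*t^3 + t^2*(56 - 30*z) + t*(-14*z^2 + 159*z - 189) + 7*z^2 - 72*z + 81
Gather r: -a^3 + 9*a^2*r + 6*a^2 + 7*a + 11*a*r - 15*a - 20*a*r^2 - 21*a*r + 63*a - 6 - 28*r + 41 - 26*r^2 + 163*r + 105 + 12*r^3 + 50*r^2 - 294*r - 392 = -a^3 + 6*a^2 + 55*a + 12*r^3 + r^2*(24 - 20*a) + r*(9*a^2 - 10*a - 159) - 252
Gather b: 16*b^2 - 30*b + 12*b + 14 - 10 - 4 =16*b^2 - 18*b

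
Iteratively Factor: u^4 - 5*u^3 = (u)*(u^3 - 5*u^2) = u*(u - 5)*(u^2) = u^2*(u - 5)*(u)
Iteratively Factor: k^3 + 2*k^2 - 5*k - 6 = (k + 1)*(k^2 + k - 6) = (k + 1)*(k + 3)*(k - 2)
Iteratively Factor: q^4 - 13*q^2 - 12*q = (q)*(q^3 - 13*q - 12) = q*(q + 1)*(q^2 - q - 12) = q*(q - 4)*(q + 1)*(q + 3)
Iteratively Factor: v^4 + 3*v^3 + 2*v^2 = (v + 1)*(v^3 + 2*v^2) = v*(v + 1)*(v^2 + 2*v) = v*(v + 1)*(v + 2)*(v)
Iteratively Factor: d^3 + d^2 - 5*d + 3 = (d + 3)*(d^2 - 2*d + 1) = (d - 1)*(d + 3)*(d - 1)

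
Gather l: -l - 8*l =-9*l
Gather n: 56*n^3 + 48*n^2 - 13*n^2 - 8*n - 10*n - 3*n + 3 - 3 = 56*n^3 + 35*n^2 - 21*n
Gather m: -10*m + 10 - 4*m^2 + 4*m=-4*m^2 - 6*m + 10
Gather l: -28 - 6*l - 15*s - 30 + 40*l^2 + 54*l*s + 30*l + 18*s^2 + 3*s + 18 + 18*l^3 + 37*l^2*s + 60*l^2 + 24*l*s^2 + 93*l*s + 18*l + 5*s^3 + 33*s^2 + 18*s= 18*l^3 + l^2*(37*s + 100) + l*(24*s^2 + 147*s + 42) + 5*s^3 + 51*s^2 + 6*s - 40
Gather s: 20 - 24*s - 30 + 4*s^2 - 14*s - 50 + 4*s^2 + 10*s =8*s^2 - 28*s - 60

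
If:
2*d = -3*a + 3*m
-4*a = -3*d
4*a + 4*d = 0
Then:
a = 0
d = 0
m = 0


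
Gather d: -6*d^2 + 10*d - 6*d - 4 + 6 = -6*d^2 + 4*d + 2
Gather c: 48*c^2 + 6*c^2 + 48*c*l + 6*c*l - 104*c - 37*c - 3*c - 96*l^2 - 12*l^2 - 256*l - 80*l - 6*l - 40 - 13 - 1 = 54*c^2 + c*(54*l - 144) - 108*l^2 - 342*l - 54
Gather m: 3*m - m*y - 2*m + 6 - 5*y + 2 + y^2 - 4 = m*(1 - y) + y^2 - 5*y + 4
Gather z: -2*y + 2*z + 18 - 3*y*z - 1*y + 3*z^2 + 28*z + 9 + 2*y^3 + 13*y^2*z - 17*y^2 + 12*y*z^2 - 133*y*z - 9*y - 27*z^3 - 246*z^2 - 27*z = 2*y^3 - 17*y^2 - 12*y - 27*z^3 + z^2*(12*y - 243) + z*(13*y^2 - 136*y + 3) + 27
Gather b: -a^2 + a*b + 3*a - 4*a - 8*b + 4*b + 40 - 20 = -a^2 - a + b*(a - 4) + 20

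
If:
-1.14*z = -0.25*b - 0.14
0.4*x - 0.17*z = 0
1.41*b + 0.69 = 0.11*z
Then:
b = -0.49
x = 0.01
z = 0.02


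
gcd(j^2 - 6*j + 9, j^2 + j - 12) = j - 3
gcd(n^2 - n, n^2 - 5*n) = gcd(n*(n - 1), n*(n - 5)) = n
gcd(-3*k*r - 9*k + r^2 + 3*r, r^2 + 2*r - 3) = r + 3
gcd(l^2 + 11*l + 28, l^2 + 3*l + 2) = 1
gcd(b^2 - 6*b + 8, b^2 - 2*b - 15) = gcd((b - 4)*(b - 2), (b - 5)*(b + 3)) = 1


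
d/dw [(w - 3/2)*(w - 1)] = 2*w - 5/2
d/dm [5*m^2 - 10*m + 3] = 10*m - 10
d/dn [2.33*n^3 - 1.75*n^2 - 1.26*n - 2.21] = 6.99*n^2 - 3.5*n - 1.26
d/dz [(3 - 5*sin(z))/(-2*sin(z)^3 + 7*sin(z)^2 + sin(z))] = (-20*sin(z)^3 + 53*sin(z)^2 - 42*sin(z) - 3)*cos(z)/((7*sin(z) + cos(2*z))^2*sin(z)^2)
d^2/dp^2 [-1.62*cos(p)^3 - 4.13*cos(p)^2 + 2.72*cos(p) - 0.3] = -1.505*cos(p) + 8.26*cos(2*p) + 3.645*cos(3*p)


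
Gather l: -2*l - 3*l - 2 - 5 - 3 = -5*l - 10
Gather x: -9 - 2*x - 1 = -2*x - 10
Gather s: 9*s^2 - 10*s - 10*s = 9*s^2 - 20*s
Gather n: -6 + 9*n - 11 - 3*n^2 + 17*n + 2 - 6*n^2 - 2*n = -9*n^2 + 24*n - 15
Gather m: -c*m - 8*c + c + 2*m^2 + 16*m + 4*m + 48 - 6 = -7*c + 2*m^2 + m*(20 - c) + 42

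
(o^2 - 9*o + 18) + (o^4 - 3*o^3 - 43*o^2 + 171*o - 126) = o^4 - 3*o^3 - 42*o^2 + 162*o - 108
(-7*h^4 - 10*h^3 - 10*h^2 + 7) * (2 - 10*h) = 70*h^5 + 86*h^4 + 80*h^3 - 20*h^2 - 70*h + 14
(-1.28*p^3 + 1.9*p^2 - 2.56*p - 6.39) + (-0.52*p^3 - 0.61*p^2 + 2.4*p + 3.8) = -1.8*p^3 + 1.29*p^2 - 0.16*p - 2.59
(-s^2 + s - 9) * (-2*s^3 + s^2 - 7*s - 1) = 2*s^5 - 3*s^4 + 26*s^3 - 15*s^2 + 62*s + 9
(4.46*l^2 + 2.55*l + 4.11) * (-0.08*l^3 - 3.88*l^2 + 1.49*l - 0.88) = -0.3568*l^5 - 17.5088*l^4 - 3.5774*l^3 - 16.0721*l^2 + 3.8799*l - 3.6168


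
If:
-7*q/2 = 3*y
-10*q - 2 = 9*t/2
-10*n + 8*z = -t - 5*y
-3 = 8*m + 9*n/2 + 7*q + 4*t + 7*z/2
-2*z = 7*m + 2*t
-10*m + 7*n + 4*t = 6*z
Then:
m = 88868/751767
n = -56868/250589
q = -53368/250589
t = 21668/751767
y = 186788/751767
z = -110902/250589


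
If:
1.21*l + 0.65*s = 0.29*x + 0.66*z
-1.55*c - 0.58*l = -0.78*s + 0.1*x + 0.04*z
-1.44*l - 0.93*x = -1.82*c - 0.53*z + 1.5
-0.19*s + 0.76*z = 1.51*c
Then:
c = 0.369433740300081*z + 0.0298662667626379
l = 0.206957592919639*z - 0.1787241799172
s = 1.06397395866778*z - 0.237358225324122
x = 0.972419864023513*z - 1.27772104882928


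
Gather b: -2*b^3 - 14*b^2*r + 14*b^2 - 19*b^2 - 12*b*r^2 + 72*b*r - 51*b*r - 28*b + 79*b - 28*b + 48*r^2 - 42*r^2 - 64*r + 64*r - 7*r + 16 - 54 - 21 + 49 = -2*b^3 + b^2*(-14*r - 5) + b*(-12*r^2 + 21*r + 23) + 6*r^2 - 7*r - 10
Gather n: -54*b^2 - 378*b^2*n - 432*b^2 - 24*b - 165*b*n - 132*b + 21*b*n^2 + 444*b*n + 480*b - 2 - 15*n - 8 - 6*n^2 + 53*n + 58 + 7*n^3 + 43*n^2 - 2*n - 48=-486*b^2 + 324*b + 7*n^3 + n^2*(21*b + 37) + n*(-378*b^2 + 279*b + 36)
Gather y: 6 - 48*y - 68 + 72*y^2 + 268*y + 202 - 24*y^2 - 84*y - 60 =48*y^2 + 136*y + 80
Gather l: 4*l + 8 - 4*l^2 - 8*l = -4*l^2 - 4*l + 8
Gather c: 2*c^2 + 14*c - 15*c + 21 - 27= 2*c^2 - c - 6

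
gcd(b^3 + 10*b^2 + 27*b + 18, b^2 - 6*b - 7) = b + 1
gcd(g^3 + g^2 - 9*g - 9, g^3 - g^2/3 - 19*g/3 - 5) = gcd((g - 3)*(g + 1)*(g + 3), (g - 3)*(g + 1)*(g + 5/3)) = g^2 - 2*g - 3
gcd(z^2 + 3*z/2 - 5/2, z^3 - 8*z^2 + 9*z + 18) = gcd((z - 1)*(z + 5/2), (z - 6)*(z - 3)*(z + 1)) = 1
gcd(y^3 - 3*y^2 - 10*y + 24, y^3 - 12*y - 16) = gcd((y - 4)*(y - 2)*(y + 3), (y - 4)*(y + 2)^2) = y - 4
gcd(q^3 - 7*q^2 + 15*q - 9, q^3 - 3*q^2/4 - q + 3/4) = q - 1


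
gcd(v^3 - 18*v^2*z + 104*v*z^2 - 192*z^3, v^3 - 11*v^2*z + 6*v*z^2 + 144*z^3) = v^2 - 14*v*z + 48*z^2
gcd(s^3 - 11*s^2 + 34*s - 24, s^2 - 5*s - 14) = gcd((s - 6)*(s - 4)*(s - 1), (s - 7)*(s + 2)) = 1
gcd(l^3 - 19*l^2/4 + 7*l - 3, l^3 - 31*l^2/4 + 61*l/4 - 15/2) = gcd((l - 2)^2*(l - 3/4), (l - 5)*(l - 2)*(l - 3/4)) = l^2 - 11*l/4 + 3/2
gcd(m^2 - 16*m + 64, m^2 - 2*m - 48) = m - 8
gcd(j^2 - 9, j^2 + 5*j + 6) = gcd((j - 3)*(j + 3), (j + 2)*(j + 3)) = j + 3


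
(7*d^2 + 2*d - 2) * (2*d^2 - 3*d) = 14*d^4 - 17*d^3 - 10*d^2 + 6*d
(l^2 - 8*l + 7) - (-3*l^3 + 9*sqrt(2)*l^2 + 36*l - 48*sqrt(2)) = 3*l^3 - 9*sqrt(2)*l^2 + l^2 - 44*l + 7 + 48*sqrt(2)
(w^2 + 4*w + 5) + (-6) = w^2 + 4*w - 1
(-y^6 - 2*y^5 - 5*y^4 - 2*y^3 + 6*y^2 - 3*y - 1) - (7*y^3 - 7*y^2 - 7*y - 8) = -y^6 - 2*y^5 - 5*y^4 - 9*y^3 + 13*y^2 + 4*y + 7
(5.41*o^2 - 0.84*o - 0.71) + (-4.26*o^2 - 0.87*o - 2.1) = 1.15*o^2 - 1.71*o - 2.81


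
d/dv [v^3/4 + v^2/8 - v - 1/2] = 3*v^2/4 + v/4 - 1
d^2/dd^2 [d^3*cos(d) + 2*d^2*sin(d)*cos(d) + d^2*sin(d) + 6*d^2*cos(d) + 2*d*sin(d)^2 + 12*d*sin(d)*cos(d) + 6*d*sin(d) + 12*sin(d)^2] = -d^3*cos(d) - 7*d^2*sin(d) - 4*d^2*sin(2*d) - 6*d^2*cos(d) - 30*d*sin(d) - 24*d*sin(2*d) + 10*d*cos(d) + 12*d*cos(2*d) + 2*sin(d) + 6*sin(2*d) + 24*cos(d) + 48*cos(2*d)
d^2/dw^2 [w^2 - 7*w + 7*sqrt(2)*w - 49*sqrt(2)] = 2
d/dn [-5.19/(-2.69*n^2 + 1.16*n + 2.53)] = (6.0204 - 27.9222*n)/(-2.69*n^2 + 1.16*n + 2.53)^2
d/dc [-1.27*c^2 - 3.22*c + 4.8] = -2.54*c - 3.22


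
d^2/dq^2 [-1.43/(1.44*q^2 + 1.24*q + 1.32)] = (5.930496*q^2 + 5.106816*q - 1.43*(2.88*q + 1.24)*(5.76*q + 2.48) + 5.436288)/(1.44*q^2 + 1.24*q + 1.32)^3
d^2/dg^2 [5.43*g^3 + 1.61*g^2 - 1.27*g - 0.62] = 32.58*g + 3.22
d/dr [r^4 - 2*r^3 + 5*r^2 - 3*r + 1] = 4*r^3 - 6*r^2 + 10*r - 3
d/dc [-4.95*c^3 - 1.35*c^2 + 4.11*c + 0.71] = -14.85*c^2 - 2.7*c + 4.11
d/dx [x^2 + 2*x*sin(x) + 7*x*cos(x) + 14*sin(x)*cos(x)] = -7*x*sin(x) + 2*x*cos(x) + 2*x + 2*sin(x) + 7*cos(x) + 14*cos(2*x)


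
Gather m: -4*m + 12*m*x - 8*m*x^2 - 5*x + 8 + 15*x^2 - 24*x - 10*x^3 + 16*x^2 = m*(-8*x^2 + 12*x - 4) - 10*x^3 + 31*x^2 - 29*x + 8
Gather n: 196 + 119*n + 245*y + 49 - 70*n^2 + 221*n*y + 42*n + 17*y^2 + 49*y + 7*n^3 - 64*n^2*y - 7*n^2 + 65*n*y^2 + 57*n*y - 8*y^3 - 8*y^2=7*n^3 + n^2*(-64*y - 77) + n*(65*y^2 + 278*y + 161) - 8*y^3 + 9*y^2 + 294*y + 245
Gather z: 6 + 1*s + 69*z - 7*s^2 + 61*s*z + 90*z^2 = -7*s^2 + s + 90*z^2 + z*(61*s + 69) + 6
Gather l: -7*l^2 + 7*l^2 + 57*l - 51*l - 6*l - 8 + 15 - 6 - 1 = 0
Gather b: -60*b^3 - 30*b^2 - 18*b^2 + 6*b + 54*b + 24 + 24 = -60*b^3 - 48*b^2 + 60*b + 48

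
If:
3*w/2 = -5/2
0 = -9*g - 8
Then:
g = -8/9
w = -5/3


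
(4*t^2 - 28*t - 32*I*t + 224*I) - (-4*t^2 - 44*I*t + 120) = 8*t^2 - 28*t + 12*I*t - 120 + 224*I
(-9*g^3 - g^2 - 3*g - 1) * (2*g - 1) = -18*g^4 + 7*g^3 - 5*g^2 + g + 1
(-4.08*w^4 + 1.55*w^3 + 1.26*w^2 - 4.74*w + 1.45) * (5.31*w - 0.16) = -21.6648*w^5 + 8.8833*w^4 + 6.4426*w^3 - 25.371*w^2 + 8.4579*w - 0.232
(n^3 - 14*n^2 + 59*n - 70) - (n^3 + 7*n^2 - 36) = -21*n^2 + 59*n - 34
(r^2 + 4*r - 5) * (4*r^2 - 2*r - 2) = 4*r^4 + 14*r^3 - 30*r^2 + 2*r + 10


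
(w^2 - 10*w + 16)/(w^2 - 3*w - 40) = (w - 2)/(w + 5)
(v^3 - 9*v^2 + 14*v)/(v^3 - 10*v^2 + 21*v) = (v - 2)/(v - 3)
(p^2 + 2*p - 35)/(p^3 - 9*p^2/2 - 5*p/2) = 2*(p + 7)/(p*(2*p + 1))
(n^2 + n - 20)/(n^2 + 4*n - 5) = (n - 4)/(n - 1)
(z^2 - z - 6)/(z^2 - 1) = (z^2 - z - 6)/(z^2 - 1)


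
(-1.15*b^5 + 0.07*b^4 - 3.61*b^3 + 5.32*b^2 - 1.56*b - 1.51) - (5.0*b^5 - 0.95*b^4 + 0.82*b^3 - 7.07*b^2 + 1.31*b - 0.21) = -6.15*b^5 + 1.02*b^4 - 4.43*b^3 + 12.39*b^2 - 2.87*b - 1.3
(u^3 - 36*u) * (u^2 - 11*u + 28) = u^5 - 11*u^4 - 8*u^3 + 396*u^2 - 1008*u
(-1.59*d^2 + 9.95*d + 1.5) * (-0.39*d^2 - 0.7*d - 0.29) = 0.6201*d^4 - 2.7675*d^3 - 7.0889*d^2 - 3.9355*d - 0.435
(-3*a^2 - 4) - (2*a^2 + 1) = -5*a^2 - 5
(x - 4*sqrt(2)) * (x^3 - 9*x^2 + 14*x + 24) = x^4 - 9*x^3 - 4*sqrt(2)*x^3 + 14*x^2 + 36*sqrt(2)*x^2 - 56*sqrt(2)*x + 24*x - 96*sqrt(2)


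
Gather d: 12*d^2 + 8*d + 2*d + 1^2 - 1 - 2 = 12*d^2 + 10*d - 2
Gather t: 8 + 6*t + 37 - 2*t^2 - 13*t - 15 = -2*t^2 - 7*t + 30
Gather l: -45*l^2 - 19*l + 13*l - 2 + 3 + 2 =-45*l^2 - 6*l + 3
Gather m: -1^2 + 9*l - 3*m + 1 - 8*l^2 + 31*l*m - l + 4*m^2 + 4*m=-8*l^2 + 8*l + 4*m^2 + m*(31*l + 1)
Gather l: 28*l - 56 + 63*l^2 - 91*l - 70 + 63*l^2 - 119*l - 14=126*l^2 - 182*l - 140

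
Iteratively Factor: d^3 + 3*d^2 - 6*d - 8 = (d + 4)*(d^2 - d - 2) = (d - 2)*(d + 4)*(d + 1)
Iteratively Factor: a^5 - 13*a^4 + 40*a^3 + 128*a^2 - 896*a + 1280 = (a - 4)*(a^4 - 9*a^3 + 4*a^2 + 144*a - 320) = (a - 5)*(a - 4)*(a^3 - 4*a^2 - 16*a + 64) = (a - 5)*(a - 4)*(a + 4)*(a^2 - 8*a + 16) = (a - 5)*(a - 4)^2*(a + 4)*(a - 4)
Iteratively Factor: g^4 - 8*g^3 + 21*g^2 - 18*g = (g - 3)*(g^3 - 5*g^2 + 6*g) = g*(g - 3)*(g^2 - 5*g + 6) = g*(g - 3)*(g - 2)*(g - 3)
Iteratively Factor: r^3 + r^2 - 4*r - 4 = (r + 1)*(r^2 - 4) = (r - 2)*(r + 1)*(r + 2)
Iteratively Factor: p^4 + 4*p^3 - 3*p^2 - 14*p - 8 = (p - 2)*(p^3 + 6*p^2 + 9*p + 4) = (p - 2)*(p + 1)*(p^2 + 5*p + 4) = (p - 2)*(p + 1)*(p + 4)*(p + 1)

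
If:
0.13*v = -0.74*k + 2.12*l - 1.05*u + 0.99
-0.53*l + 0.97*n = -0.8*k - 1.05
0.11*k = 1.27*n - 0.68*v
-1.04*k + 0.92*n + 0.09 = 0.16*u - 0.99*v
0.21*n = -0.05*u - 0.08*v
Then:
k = -0.86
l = 0.15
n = -0.29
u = 1.90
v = -0.41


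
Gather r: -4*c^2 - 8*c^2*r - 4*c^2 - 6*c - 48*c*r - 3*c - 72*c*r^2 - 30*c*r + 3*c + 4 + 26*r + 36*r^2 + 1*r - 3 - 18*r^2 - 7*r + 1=-8*c^2 - 6*c + r^2*(18 - 72*c) + r*(-8*c^2 - 78*c + 20) + 2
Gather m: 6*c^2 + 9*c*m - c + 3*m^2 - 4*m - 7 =6*c^2 - c + 3*m^2 + m*(9*c - 4) - 7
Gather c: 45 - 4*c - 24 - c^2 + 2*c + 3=-c^2 - 2*c + 24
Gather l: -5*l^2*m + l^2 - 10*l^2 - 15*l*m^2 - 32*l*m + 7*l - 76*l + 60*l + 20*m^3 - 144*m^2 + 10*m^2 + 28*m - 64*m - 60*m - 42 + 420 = l^2*(-5*m - 9) + l*(-15*m^2 - 32*m - 9) + 20*m^3 - 134*m^2 - 96*m + 378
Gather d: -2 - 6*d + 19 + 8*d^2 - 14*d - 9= 8*d^2 - 20*d + 8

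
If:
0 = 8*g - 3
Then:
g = 3/8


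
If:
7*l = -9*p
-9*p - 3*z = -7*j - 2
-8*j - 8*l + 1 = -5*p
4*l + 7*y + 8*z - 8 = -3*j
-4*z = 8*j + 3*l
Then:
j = -41/100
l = 9/25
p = -7/25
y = 339/700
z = 11/20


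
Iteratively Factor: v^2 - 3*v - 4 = (v + 1)*(v - 4)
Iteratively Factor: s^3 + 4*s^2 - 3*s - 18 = (s + 3)*(s^2 + s - 6) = (s + 3)^2*(s - 2)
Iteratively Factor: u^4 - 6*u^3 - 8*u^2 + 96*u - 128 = (u + 4)*(u^3 - 10*u^2 + 32*u - 32) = (u - 2)*(u + 4)*(u^2 - 8*u + 16) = (u - 4)*(u - 2)*(u + 4)*(u - 4)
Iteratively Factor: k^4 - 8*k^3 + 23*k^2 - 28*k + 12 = (k - 3)*(k^3 - 5*k^2 + 8*k - 4) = (k - 3)*(k - 1)*(k^2 - 4*k + 4) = (k - 3)*(k - 2)*(k - 1)*(k - 2)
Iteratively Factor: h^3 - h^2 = (h)*(h^2 - h) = h*(h - 1)*(h)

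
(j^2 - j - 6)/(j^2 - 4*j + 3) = (j + 2)/(j - 1)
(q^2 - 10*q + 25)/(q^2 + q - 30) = (q - 5)/(q + 6)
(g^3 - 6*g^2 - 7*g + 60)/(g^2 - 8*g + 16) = (g^2 - 2*g - 15)/(g - 4)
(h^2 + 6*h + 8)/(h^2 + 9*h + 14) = (h + 4)/(h + 7)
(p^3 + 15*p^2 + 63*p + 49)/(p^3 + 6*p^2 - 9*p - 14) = (p + 7)/(p - 2)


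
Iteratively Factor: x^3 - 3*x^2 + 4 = (x - 2)*(x^2 - x - 2) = (x - 2)^2*(x + 1)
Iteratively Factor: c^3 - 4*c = (c)*(c^2 - 4) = c*(c + 2)*(c - 2)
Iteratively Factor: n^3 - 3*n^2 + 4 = (n - 2)*(n^2 - n - 2) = (n - 2)*(n + 1)*(n - 2)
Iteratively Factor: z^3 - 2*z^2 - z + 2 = (z - 2)*(z^2 - 1) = (z - 2)*(z - 1)*(z + 1)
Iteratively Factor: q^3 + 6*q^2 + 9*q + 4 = (q + 1)*(q^2 + 5*q + 4) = (q + 1)*(q + 4)*(q + 1)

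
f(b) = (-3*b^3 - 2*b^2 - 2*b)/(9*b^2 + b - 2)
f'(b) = (-18*b - 1)*(-3*b^3 - 2*b^2 - 2*b)/(9*b^2 + b - 2)^2 + (-9*b^2 - 4*b - 2)/(9*b^2 + b - 2)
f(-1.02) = 0.50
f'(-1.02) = 0.21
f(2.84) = -1.23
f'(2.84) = -0.30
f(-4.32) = 1.32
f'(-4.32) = -0.32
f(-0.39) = -0.64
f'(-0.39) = 5.55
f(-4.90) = 1.50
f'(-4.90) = -0.32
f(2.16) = -1.04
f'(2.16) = -0.26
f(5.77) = -2.16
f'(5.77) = -0.32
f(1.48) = -0.89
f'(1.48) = -0.16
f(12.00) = -4.21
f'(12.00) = -0.33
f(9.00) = -3.22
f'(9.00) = -0.33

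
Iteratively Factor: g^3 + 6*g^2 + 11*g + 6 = (g + 1)*(g^2 + 5*g + 6) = (g + 1)*(g + 3)*(g + 2)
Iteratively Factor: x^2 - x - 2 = (x - 2)*(x + 1)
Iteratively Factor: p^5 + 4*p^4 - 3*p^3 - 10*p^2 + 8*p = (p - 1)*(p^4 + 5*p^3 + 2*p^2 - 8*p) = (p - 1)*(p + 2)*(p^3 + 3*p^2 - 4*p) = (p - 1)^2*(p + 2)*(p^2 + 4*p) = p*(p - 1)^2*(p + 2)*(p + 4)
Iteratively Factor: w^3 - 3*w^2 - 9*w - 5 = (w + 1)*(w^2 - 4*w - 5) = (w - 5)*(w + 1)*(w + 1)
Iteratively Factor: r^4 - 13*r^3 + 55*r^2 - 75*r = (r - 3)*(r^3 - 10*r^2 + 25*r) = r*(r - 3)*(r^2 - 10*r + 25) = r*(r - 5)*(r - 3)*(r - 5)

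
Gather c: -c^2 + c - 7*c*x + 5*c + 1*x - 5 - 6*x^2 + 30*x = -c^2 + c*(6 - 7*x) - 6*x^2 + 31*x - 5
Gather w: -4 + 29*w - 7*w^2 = -7*w^2 + 29*w - 4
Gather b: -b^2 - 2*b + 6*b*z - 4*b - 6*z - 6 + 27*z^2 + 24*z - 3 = -b^2 + b*(6*z - 6) + 27*z^2 + 18*z - 9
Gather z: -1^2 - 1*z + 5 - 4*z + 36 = 40 - 5*z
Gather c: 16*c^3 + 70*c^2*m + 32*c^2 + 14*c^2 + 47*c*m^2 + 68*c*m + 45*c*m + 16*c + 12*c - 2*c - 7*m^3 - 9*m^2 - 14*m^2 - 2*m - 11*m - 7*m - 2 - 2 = 16*c^3 + c^2*(70*m + 46) + c*(47*m^2 + 113*m + 26) - 7*m^3 - 23*m^2 - 20*m - 4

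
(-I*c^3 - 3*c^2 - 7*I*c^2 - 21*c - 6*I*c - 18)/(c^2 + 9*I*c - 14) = (-I*c^3 + c^2*(-3 - 7*I) + c*(-21 - 6*I) - 18)/(c^2 + 9*I*c - 14)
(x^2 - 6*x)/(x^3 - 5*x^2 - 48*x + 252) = x/(x^2 + x - 42)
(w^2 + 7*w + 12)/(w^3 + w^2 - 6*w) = (w + 4)/(w*(w - 2))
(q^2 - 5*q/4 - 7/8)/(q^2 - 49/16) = 2*(2*q + 1)/(4*q + 7)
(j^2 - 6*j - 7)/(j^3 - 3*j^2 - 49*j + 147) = (j + 1)/(j^2 + 4*j - 21)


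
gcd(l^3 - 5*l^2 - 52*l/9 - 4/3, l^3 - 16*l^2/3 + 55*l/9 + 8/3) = l + 1/3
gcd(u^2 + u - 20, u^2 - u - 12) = u - 4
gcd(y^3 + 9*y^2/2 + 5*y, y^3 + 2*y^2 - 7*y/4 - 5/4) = y + 5/2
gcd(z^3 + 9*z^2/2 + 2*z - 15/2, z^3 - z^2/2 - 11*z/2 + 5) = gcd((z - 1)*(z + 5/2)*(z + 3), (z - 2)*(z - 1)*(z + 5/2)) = z^2 + 3*z/2 - 5/2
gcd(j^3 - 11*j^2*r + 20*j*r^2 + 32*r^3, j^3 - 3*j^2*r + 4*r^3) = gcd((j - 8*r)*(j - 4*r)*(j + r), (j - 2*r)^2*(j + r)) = j + r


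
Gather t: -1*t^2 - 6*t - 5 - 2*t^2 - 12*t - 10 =-3*t^2 - 18*t - 15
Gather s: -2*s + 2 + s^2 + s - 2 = s^2 - s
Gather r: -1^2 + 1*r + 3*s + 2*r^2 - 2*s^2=2*r^2 + r - 2*s^2 + 3*s - 1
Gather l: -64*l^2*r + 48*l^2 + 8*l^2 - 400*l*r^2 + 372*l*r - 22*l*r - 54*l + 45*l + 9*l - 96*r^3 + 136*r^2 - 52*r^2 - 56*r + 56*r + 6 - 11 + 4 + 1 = l^2*(56 - 64*r) + l*(-400*r^2 + 350*r) - 96*r^3 + 84*r^2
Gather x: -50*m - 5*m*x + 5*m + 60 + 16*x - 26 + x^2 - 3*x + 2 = -45*m + x^2 + x*(13 - 5*m) + 36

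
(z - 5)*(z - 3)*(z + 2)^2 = z^4 - 4*z^3 - 13*z^2 + 28*z + 60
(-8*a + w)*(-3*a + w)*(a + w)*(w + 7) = 24*a^3*w + 168*a^3 + 13*a^2*w^2 + 91*a^2*w - 10*a*w^3 - 70*a*w^2 + w^4 + 7*w^3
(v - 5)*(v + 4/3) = v^2 - 11*v/3 - 20/3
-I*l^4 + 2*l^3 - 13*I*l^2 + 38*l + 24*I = (l - 4*I)*(l + 2*I)*(l + 3*I)*(-I*l + 1)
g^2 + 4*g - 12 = (g - 2)*(g + 6)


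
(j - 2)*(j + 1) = j^2 - j - 2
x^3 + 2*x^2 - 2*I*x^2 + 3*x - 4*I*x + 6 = (x + 2)*(x - 3*I)*(x + I)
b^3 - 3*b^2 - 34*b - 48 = (b - 8)*(b + 2)*(b + 3)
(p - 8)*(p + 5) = p^2 - 3*p - 40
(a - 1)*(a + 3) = a^2 + 2*a - 3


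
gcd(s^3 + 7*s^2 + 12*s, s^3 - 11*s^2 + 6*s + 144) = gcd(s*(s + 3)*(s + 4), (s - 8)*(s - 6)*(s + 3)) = s + 3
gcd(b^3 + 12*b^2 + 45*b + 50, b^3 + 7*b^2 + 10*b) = b^2 + 7*b + 10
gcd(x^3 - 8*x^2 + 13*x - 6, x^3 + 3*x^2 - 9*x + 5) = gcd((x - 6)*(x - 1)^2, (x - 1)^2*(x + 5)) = x^2 - 2*x + 1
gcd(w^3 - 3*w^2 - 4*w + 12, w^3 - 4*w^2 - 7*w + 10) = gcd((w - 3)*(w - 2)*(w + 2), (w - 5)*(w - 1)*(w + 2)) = w + 2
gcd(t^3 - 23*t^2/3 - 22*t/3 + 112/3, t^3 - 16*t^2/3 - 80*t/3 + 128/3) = t - 8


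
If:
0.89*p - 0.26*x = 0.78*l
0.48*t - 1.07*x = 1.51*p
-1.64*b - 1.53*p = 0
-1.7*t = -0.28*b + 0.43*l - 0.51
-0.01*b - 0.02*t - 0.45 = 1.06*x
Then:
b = -0.31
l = 0.53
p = 0.34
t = 0.12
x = -0.42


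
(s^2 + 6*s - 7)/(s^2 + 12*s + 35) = (s - 1)/(s + 5)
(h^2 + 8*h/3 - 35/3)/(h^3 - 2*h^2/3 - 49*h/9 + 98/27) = 9*(h + 5)/(9*h^2 + 15*h - 14)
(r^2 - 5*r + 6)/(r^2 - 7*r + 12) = (r - 2)/(r - 4)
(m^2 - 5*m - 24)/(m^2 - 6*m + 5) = (m^2 - 5*m - 24)/(m^2 - 6*m + 5)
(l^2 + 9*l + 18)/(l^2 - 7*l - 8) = (l^2 + 9*l + 18)/(l^2 - 7*l - 8)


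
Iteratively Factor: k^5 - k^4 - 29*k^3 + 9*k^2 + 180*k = (k - 3)*(k^4 + 2*k^3 - 23*k^2 - 60*k) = k*(k - 3)*(k^3 + 2*k^2 - 23*k - 60) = k*(k - 3)*(k + 4)*(k^2 - 2*k - 15) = k*(k - 3)*(k + 3)*(k + 4)*(k - 5)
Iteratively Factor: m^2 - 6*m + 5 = (m - 5)*(m - 1)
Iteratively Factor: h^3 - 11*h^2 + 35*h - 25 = (h - 5)*(h^2 - 6*h + 5) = (h - 5)^2*(h - 1)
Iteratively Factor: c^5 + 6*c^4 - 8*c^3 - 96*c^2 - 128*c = (c - 4)*(c^4 + 10*c^3 + 32*c^2 + 32*c) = (c - 4)*(c + 4)*(c^3 + 6*c^2 + 8*c) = (c - 4)*(c + 2)*(c + 4)*(c^2 + 4*c) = c*(c - 4)*(c + 2)*(c + 4)*(c + 4)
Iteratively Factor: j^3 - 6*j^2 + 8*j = (j - 2)*(j^2 - 4*j) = (j - 4)*(j - 2)*(j)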